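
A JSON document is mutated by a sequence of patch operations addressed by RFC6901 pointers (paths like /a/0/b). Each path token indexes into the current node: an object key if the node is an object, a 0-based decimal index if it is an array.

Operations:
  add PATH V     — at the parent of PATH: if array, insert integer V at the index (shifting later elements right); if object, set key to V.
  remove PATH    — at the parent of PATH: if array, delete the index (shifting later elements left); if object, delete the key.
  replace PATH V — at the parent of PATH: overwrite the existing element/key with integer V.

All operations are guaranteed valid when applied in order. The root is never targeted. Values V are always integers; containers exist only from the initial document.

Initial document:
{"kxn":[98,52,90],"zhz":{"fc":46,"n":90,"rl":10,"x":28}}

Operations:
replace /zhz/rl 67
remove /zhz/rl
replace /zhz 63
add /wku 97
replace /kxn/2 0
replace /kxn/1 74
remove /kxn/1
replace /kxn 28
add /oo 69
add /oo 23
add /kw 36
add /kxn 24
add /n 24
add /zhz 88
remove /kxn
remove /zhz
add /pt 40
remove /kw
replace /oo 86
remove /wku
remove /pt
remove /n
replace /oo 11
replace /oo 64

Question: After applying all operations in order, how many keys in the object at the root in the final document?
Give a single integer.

After op 1 (replace /zhz/rl 67): {"kxn":[98,52,90],"zhz":{"fc":46,"n":90,"rl":67,"x":28}}
After op 2 (remove /zhz/rl): {"kxn":[98,52,90],"zhz":{"fc":46,"n":90,"x":28}}
After op 3 (replace /zhz 63): {"kxn":[98,52,90],"zhz":63}
After op 4 (add /wku 97): {"kxn":[98,52,90],"wku":97,"zhz":63}
After op 5 (replace /kxn/2 0): {"kxn":[98,52,0],"wku":97,"zhz":63}
After op 6 (replace /kxn/1 74): {"kxn":[98,74,0],"wku":97,"zhz":63}
After op 7 (remove /kxn/1): {"kxn":[98,0],"wku":97,"zhz":63}
After op 8 (replace /kxn 28): {"kxn":28,"wku":97,"zhz":63}
After op 9 (add /oo 69): {"kxn":28,"oo":69,"wku":97,"zhz":63}
After op 10 (add /oo 23): {"kxn":28,"oo":23,"wku":97,"zhz":63}
After op 11 (add /kw 36): {"kw":36,"kxn":28,"oo":23,"wku":97,"zhz":63}
After op 12 (add /kxn 24): {"kw":36,"kxn":24,"oo":23,"wku":97,"zhz":63}
After op 13 (add /n 24): {"kw":36,"kxn":24,"n":24,"oo":23,"wku":97,"zhz":63}
After op 14 (add /zhz 88): {"kw":36,"kxn":24,"n":24,"oo":23,"wku":97,"zhz":88}
After op 15 (remove /kxn): {"kw":36,"n":24,"oo":23,"wku":97,"zhz":88}
After op 16 (remove /zhz): {"kw":36,"n":24,"oo":23,"wku":97}
After op 17 (add /pt 40): {"kw":36,"n":24,"oo":23,"pt":40,"wku":97}
After op 18 (remove /kw): {"n":24,"oo":23,"pt":40,"wku":97}
After op 19 (replace /oo 86): {"n":24,"oo":86,"pt":40,"wku":97}
After op 20 (remove /wku): {"n":24,"oo":86,"pt":40}
After op 21 (remove /pt): {"n":24,"oo":86}
After op 22 (remove /n): {"oo":86}
After op 23 (replace /oo 11): {"oo":11}
After op 24 (replace /oo 64): {"oo":64}
Size at the root: 1

Answer: 1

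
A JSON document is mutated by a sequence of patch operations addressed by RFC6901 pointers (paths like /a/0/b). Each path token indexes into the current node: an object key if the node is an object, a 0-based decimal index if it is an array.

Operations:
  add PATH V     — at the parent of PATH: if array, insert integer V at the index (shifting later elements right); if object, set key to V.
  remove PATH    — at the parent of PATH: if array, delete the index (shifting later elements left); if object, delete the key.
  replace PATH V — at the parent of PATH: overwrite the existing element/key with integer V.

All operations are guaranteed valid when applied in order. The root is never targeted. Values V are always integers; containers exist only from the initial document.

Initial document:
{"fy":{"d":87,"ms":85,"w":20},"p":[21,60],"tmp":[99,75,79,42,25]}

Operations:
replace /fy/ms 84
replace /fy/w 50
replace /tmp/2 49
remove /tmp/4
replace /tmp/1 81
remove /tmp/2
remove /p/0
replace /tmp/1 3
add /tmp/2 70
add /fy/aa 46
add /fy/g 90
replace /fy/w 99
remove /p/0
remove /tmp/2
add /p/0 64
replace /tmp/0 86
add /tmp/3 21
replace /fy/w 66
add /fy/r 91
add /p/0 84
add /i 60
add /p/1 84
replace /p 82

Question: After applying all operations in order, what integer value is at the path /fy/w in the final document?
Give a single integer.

After op 1 (replace /fy/ms 84): {"fy":{"d":87,"ms":84,"w":20},"p":[21,60],"tmp":[99,75,79,42,25]}
After op 2 (replace /fy/w 50): {"fy":{"d":87,"ms":84,"w":50},"p":[21,60],"tmp":[99,75,79,42,25]}
After op 3 (replace /tmp/2 49): {"fy":{"d":87,"ms":84,"w":50},"p":[21,60],"tmp":[99,75,49,42,25]}
After op 4 (remove /tmp/4): {"fy":{"d":87,"ms":84,"w":50},"p":[21,60],"tmp":[99,75,49,42]}
After op 5 (replace /tmp/1 81): {"fy":{"d":87,"ms":84,"w":50},"p":[21,60],"tmp":[99,81,49,42]}
After op 6 (remove /tmp/2): {"fy":{"d":87,"ms":84,"w":50},"p":[21,60],"tmp":[99,81,42]}
After op 7 (remove /p/0): {"fy":{"d":87,"ms":84,"w":50},"p":[60],"tmp":[99,81,42]}
After op 8 (replace /tmp/1 3): {"fy":{"d":87,"ms":84,"w":50},"p":[60],"tmp":[99,3,42]}
After op 9 (add /tmp/2 70): {"fy":{"d":87,"ms":84,"w":50},"p":[60],"tmp":[99,3,70,42]}
After op 10 (add /fy/aa 46): {"fy":{"aa":46,"d":87,"ms":84,"w":50},"p":[60],"tmp":[99,3,70,42]}
After op 11 (add /fy/g 90): {"fy":{"aa":46,"d":87,"g":90,"ms":84,"w":50},"p":[60],"tmp":[99,3,70,42]}
After op 12 (replace /fy/w 99): {"fy":{"aa":46,"d":87,"g":90,"ms":84,"w":99},"p":[60],"tmp":[99,3,70,42]}
After op 13 (remove /p/0): {"fy":{"aa":46,"d":87,"g":90,"ms":84,"w":99},"p":[],"tmp":[99,3,70,42]}
After op 14 (remove /tmp/2): {"fy":{"aa":46,"d":87,"g":90,"ms":84,"w":99},"p":[],"tmp":[99,3,42]}
After op 15 (add /p/0 64): {"fy":{"aa":46,"d":87,"g":90,"ms":84,"w":99},"p":[64],"tmp":[99,3,42]}
After op 16 (replace /tmp/0 86): {"fy":{"aa":46,"d":87,"g":90,"ms":84,"w":99},"p":[64],"tmp":[86,3,42]}
After op 17 (add /tmp/3 21): {"fy":{"aa":46,"d":87,"g":90,"ms":84,"w":99},"p":[64],"tmp":[86,3,42,21]}
After op 18 (replace /fy/w 66): {"fy":{"aa":46,"d":87,"g":90,"ms":84,"w":66},"p":[64],"tmp":[86,3,42,21]}
After op 19 (add /fy/r 91): {"fy":{"aa":46,"d":87,"g":90,"ms":84,"r":91,"w":66},"p":[64],"tmp":[86,3,42,21]}
After op 20 (add /p/0 84): {"fy":{"aa":46,"d":87,"g":90,"ms":84,"r":91,"w":66},"p":[84,64],"tmp":[86,3,42,21]}
After op 21 (add /i 60): {"fy":{"aa":46,"d":87,"g":90,"ms":84,"r":91,"w":66},"i":60,"p":[84,64],"tmp":[86,3,42,21]}
After op 22 (add /p/1 84): {"fy":{"aa":46,"d":87,"g":90,"ms":84,"r":91,"w":66},"i":60,"p":[84,84,64],"tmp":[86,3,42,21]}
After op 23 (replace /p 82): {"fy":{"aa":46,"d":87,"g":90,"ms":84,"r":91,"w":66},"i":60,"p":82,"tmp":[86,3,42,21]}
Value at /fy/w: 66

Answer: 66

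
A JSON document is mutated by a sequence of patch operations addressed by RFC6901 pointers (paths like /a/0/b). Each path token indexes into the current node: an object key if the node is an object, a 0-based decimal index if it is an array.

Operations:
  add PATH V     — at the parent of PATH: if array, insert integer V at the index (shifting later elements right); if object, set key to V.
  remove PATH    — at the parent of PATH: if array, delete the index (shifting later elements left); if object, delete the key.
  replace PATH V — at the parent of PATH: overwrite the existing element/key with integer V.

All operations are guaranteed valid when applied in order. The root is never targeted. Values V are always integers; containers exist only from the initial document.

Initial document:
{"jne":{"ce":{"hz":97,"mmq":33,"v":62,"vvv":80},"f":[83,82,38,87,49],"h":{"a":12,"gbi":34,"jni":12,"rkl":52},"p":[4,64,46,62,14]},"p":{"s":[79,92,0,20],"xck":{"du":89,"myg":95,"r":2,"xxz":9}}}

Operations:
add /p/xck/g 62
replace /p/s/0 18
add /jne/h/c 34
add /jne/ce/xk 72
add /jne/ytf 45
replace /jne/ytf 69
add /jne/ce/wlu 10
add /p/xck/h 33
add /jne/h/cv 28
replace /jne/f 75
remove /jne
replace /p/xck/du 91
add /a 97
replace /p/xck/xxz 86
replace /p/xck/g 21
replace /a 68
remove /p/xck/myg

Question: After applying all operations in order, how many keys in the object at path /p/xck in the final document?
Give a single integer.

After op 1 (add /p/xck/g 62): {"jne":{"ce":{"hz":97,"mmq":33,"v":62,"vvv":80},"f":[83,82,38,87,49],"h":{"a":12,"gbi":34,"jni":12,"rkl":52},"p":[4,64,46,62,14]},"p":{"s":[79,92,0,20],"xck":{"du":89,"g":62,"myg":95,"r":2,"xxz":9}}}
After op 2 (replace /p/s/0 18): {"jne":{"ce":{"hz":97,"mmq":33,"v":62,"vvv":80},"f":[83,82,38,87,49],"h":{"a":12,"gbi":34,"jni":12,"rkl":52},"p":[4,64,46,62,14]},"p":{"s":[18,92,0,20],"xck":{"du":89,"g":62,"myg":95,"r":2,"xxz":9}}}
After op 3 (add /jne/h/c 34): {"jne":{"ce":{"hz":97,"mmq":33,"v":62,"vvv":80},"f":[83,82,38,87,49],"h":{"a":12,"c":34,"gbi":34,"jni":12,"rkl":52},"p":[4,64,46,62,14]},"p":{"s":[18,92,0,20],"xck":{"du":89,"g":62,"myg":95,"r":2,"xxz":9}}}
After op 4 (add /jne/ce/xk 72): {"jne":{"ce":{"hz":97,"mmq":33,"v":62,"vvv":80,"xk":72},"f":[83,82,38,87,49],"h":{"a":12,"c":34,"gbi":34,"jni":12,"rkl":52},"p":[4,64,46,62,14]},"p":{"s":[18,92,0,20],"xck":{"du":89,"g":62,"myg":95,"r":2,"xxz":9}}}
After op 5 (add /jne/ytf 45): {"jne":{"ce":{"hz":97,"mmq":33,"v":62,"vvv":80,"xk":72},"f":[83,82,38,87,49],"h":{"a":12,"c":34,"gbi":34,"jni":12,"rkl":52},"p":[4,64,46,62,14],"ytf":45},"p":{"s":[18,92,0,20],"xck":{"du":89,"g":62,"myg":95,"r":2,"xxz":9}}}
After op 6 (replace /jne/ytf 69): {"jne":{"ce":{"hz":97,"mmq":33,"v":62,"vvv":80,"xk":72},"f":[83,82,38,87,49],"h":{"a":12,"c":34,"gbi":34,"jni":12,"rkl":52},"p":[4,64,46,62,14],"ytf":69},"p":{"s":[18,92,0,20],"xck":{"du":89,"g":62,"myg":95,"r":2,"xxz":9}}}
After op 7 (add /jne/ce/wlu 10): {"jne":{"ce":{"hz":97,"mmq":33,"v":62,"vvv":80,"wlu":10,"xk":72},"f":[83,82,38,87,49],"h":{"a":12,"c":34,"gbi":34,"jni":12,"rkl":52},"p":[4,64,46,62,14],"ytf":69},"p":{"s":[18,92,0,20],"xck":{"du":89,"g":62,"myg":95,"r":2,"xxz":9}}}
After op 8 (add /p/xck/h 33): {"jne":{"ce":{"hz":97,"mmq":33,"v":62,"vvv":80,"wlu":10,"xk":72},"f":[83,82,38,87,49],"h":{"a":12,"c":34,"gbi":34,"jni":12,"rkl":52},"p":[4,64,46,62,14],"ytf":69},"p":{"s":[18,92,0,20],"xck":{"du":89,"g":62,"h":33,"myg":95,"r":2,"xxz":9}}}
After op 9 (add /jne/h/cv 28): {"jne":{"ce":{"hz":97,"mmq":33,"v":62,"vvv":80,"wlu":10,"xk":72},"f":[83,82,38,87,49],"h":{"a":12,"c":34,"cv":28,"gbi":34,"jni":12,"rkl":52},"p":[4,64,46,62,14],"ytf":69},"p":{"s":[18,92,0,20],"xck":{"du":89,"g":62,"h":33,"myg":95,"r":2,"xxz":9}}}
After op 10 (replace /jne/f 75): {"jne":{"ce":{"hz":97,"mmq":33,"v":62,"vvv":80,"wlu":10,"xk":72},"f":75,"h":{"a":12,"c":34,"cv":28,"gbi":34,"jni":12,"rkl":52},"p":[4,64,46,62,14],"ytf":69},"p":{"s":[18,92,0,20],"xck":{"du":89,"g":62,"h":33,"myg":95,"r":2,"xxz":9}}}
After op 11 (remove /jne): {"p":{"s":[18,92,0,20],"xck":{"du":89,"g":62,"h":33,"myg":95,"r":2,"xxz":9}}}
After op 12 (replace /p/xck/du 91): {"p":{"s":[18,92,0,20],"xck":{"du":91,"g":62,"h":33,"myg":95,"r":2,"xxz":9}}}
After op 13 (add /a 97): {"a":97,"p":{"s":[18,92,0,20],"xck":{"du":91,"g":62,"h":33,"myg":95,"r":2,"xxz":9}}}
After op 14 (replace /p/xck/xxz 86): {"a":97,"p":{"s":[18,92,0,20],"xck":{"du":91,"g":62,"h":33,"myg":95,"r":2,"xxz":86}}}
After op 15 (replace /p/xck/g 21): {"a":97,"p":{"s":[18,92,0,20],"xck":{"du":91,"g":21,"h":33,"myg":95,"r":2,"xxz":86}}}
After op 16 (replace /a 68): {"a":68,"p":{"s":[18,92,0,20],"xck":{"du":91,"g":21,"h":33,"myg":95,"r":2,"xxz":86}}}
After op 17 (remove /p/xck/myg): {"a":68,"p":{"s":[18,92,0,20],"xck":{"du":91,"g":21,"h":33,"r":2,"xxz":86}}}
Size at path /p/xck: 5

Answer: 5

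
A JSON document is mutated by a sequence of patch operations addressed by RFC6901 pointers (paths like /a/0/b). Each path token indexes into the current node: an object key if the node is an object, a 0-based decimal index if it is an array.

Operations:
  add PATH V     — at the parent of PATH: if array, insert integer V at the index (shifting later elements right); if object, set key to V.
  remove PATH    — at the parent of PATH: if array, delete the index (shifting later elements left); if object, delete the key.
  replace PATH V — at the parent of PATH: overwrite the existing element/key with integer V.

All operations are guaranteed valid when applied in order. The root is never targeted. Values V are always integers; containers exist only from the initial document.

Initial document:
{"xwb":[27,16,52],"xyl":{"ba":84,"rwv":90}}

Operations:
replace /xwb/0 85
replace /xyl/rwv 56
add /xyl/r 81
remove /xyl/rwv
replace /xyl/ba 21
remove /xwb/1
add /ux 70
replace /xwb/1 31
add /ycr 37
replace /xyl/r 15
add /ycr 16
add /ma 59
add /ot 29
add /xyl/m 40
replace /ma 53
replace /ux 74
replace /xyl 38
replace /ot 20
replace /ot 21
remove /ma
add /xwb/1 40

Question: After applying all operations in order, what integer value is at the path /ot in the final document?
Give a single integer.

After op 1 (replace /xwb/0 85): {"xwb":[85,16,52],"xyl":{"ba":84,"rwv":90}}
After op 2 (replace /xyl/rwv 56): {"xwb":[85,16,52],"xyl":{"ba":84,"rwv":56}}
After op 3 (add /xyl/r 81): {"xwb":[85,16,52],"xyl":{"ba":84,"r":81,"rwv":56}}
After op 4 (remove /xyl/rwv): {"xwb":[85,16,52],"xyl":{"ba":84,"r":81}}
After op 5 (replace /xyl/ba 21): {"xwb":[85,16,52],"xyl":{"ba":21,"r":81}}
After op 6 (remove /xwb/1): {"xwb":[85,52],"xyl":{"ba":21,"r":81}}
After op 7 (add /ux 70): {"ux":70,"xwb":[85,52],"xyl":{"ba":21,"r":81}}
After op 8 (replace /xwb/1 31): {"ux":70,"xwb":[85,31],"xyl":{"ba":21,"r":81}}
After op 9 (add /ycr 37): {"ux":70,"xwb":[85,31],"xyl":{"ba":21,"r":81},"ycr":37}
After op 10 (replace /xyl/r 15): {"ux":70,"xwb":[85,31],"xyl":{"ba":21,"r":15},"ycr":37}
After op 11 (add /ycr 16): {"ux":70,"xwb":[85,31],"xyl":{"ba":21,"r":15},"ycr":16}
After op 12 (add /ma 59): {"ma":59,"ux":70,"xwb":[85,31],"xyl":{"ba":21,"r":15},"ycr":16}
After op 13 (add /ot 29): {"ma":59,"ot":29,"ux":70,"xwb":[85,31],"xyl":{"ba":21,"r":15},"ycr":16}
After op 14 (add /xyl/m 40): {"ma":59,"ot":29,"ux":70,"xwb":[85,31],"xyl":{"ba":21,"m":40,"r":15},"ycr":16}
After op 15 (replace /ma 53): {"ma":53,"ot":29,"ux":70,"xwb":[85,31],"xyl":{"ba":21,"m":40,"r":15},"ycr":16}
After op 16 (replace /ux 74): {"ma":53,"ot":29,"ux":74,"xwb":[85,31],"xyl":{"ba":21,"m":40,"r":15},"ycr":16}
After op 17 (replace /xyl 38): {"ma":53,"ot":29,"ux":74,"xwb":[85,31],"xyl":38,"ycr":16}
After op 18 (replace /ot 20): {"ma":53,"ot":20,"ux":74,"xwb":[85,31],"xyl":38,"ycr":16}
After op 19 (replace /ot 21): {"ma":53,"ot":21,"ux":74,"xwb":[85,31],"xyl":38,"ycr":16}
After op 20 (remove /ma): {"ot":21,"ux":74,"xwb":[85,31],"xyl":38,"ycr":16}
After op 21 (add /xwb/1 40): {"ot":21,"ux":74,"xwb":[85,40,31],"xyl":38,"ycr":16}
Value at /ot: 21

Answer: 21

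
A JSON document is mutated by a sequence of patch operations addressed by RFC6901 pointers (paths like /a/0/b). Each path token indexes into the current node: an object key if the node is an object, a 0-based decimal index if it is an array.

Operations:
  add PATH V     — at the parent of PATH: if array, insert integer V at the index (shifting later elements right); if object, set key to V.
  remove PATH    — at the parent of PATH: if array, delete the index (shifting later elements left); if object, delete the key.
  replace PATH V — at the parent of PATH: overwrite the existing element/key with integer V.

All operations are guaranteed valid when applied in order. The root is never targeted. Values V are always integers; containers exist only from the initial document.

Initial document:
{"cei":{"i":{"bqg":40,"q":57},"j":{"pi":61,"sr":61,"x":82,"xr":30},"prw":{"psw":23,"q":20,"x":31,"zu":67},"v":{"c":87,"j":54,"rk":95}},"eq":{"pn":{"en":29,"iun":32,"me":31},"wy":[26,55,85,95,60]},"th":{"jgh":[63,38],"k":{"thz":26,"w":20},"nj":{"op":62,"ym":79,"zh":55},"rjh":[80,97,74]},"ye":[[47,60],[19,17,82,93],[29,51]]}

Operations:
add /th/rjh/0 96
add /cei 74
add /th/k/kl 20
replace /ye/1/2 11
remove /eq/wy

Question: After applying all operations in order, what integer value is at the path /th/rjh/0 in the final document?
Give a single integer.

After op 1 (add /th/rjh/0 96): {"cei":{"i":{"bqg":40,"q":57},"j":{"pi":61,"sr":61,"x":82,"xr":30},"prw":{"psw":23,"q":20,"x":31,"zu":67},"v":{"c":87,"j":54,"rk":95}},"eq":{"pn":{"en":29,"iun":32,"me":31},"wy":[26,55,85,95,60]},"th":{"jgh":[63,38],"k":{"thz":26,"w":20},"nj":{"op":62,"ym":79,"zh":55},"rjh":[96,80,97,74]},"ye":[[47,60],[19,17,82,93],[29,51]]}
After op 2 (add /cei 74): {"cei":74,"eq":{"pn":{"en":29,"iun":32,"me":31},"wy":[26,55,85,95,60]},"th":{"jgh":[63,38],"k":{"thz":26,"w":20},"nj":{"op":62,"ym":79,"zh":55},"rjh":[96,80,97,74]},"ye":[[47,60],[19,17,82,93],[29,51]]}
After op 3 (add /th/k/kl 20): {"cei":74,"eq":{"pn":{"en":29,"iun":32,"me":31},"wy":[26,55,85,95,60]},"th":{"jgh":[63,38],"k":{"kl":20,"thz":26,"w":20},"nj":{"op":62,"ym":79,"zh":55},"rjh":[96,80,97,74]},"ye":[[47,60],[19,17,82,93],[29,51]]}
After op 4 (replace /ye/1/2 11): {"cei":74,"eq":{"pn":{"en":29,"iun":32,"me":31},"wy":[26,55,85,95,60]},"th":{"jgh":[63,38],"k":{"kl":20,"thz":26,"w":20},"nj":{"op":62,"ym":79,"zh":55},"rjh":[96,80,97,74]},"ye":[[47,60],[19,17,11,93],[29,51]]}
After op 5 (remove /eq/wy): {"cei":74,"eq":{"pn":{"en":29,"iun":32,"me":31}},"th":{"jgh":[63,38],"k":{"kl":20,"thz":26,"w":20},"nj":{"op":62,"ym":79,"zh":55},"rjh":[96,80,97,74]},"ye":[[47,60],[19,17,11,93],[29,51]]}
Value at /th/rjh/0: 96

Answer: 96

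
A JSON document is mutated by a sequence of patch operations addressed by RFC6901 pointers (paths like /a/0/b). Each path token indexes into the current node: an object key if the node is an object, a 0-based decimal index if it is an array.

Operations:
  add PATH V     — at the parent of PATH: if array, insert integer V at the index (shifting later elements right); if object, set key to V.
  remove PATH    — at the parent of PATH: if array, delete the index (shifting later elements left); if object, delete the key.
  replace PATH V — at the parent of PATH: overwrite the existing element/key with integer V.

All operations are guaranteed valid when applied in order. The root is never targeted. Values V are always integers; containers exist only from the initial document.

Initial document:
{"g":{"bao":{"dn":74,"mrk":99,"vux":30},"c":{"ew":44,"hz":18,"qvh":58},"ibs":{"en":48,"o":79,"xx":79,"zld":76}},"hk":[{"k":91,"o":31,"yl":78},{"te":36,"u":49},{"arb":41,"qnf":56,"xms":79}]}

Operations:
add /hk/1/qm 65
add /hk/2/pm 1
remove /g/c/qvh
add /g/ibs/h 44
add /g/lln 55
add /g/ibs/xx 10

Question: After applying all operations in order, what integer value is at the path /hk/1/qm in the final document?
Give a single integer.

After op 1 (add /hk/1/qm 65): {"g":{"bao":{"dn":74,"mrk":99,"vux":30},"c":{"ew":44,"hz":18,"qvh":58},"ibs":{"en":48,"o":79,"xx":79,"zld":76}},"hk":[{"k":91,"o":31,"yl":78},{"qm":65,"te":36,"u":49},{"arb":41,"qnf":56,"xms":79}]}
After op 2 (add /hk/2/pm 1): {"g":{"bao":{"dn":74,"mrk":99,"vux":30},"c":{"ew":44,"hz":18,"qvh":58},"ibs":{"en":48,"o":79,"xx":79,"zld":76}},"hk":[{"k":91,"o":31,"yl":78},{"qm":65,"te":36,"u":49},{"arb":41,"pm":1,"qnf":56,"xms":79}]}
After op 3 (remove /g/c/qvh): {"g":{"bao":{"dn":74,"mrk":99,"vux":30},"c":{"ew":44,"hz":18},"ibs":{"en":48,"o":79,"xx":79,"zld":76}},"hk":[{"k":91,"o":31,"yl":78},{"qm":65,"te":36,"u":49},{"arb":41,"pm":1,"qnf":56,"xms":79}]}
After op 4 (add /g/ibs/h 44): {"g":{"bao":{"dn":74,"mrk":99,"vux":30},"c":{"ew":44,"hz":18},"ibs":{"en":48,"h":44,"o":79,"xx":79,"zld":76}},"hk":[{"k":91,"o":31,"yl":78},{"qm":65,"te":36,"u":49},{"arb":41,"pm":1,"qnf":56,"xms":79}]}
After op 5 (add /g/lln 55): {"g":{"bao":{"dn":74,"mrk":99,"vux":30},"c":{"ew":44,"hz":18},"ibs":{"en":48,"h":44,"o":79,"xx":79,"zld":76},"lln":55},"hk":[{"k":91,"o":31,"yl":78},{"qm":65,"te":36,"u":49},{"arb":41,"pm":1,"qnf":56,"xms":79}]}
After op 6 (add /g/ibs/xx 10): {"g":{"bao":{"dn":74,"mrk":99,"vux":30},"c":{"ew":44,"hz":18},"ibs":{"en":48,"h":44,"o":79,"xx":10,"zld":76},"lln":55},"hk":[{"k":91,"o":31,"yl":78},{"qm":65,"te":36,"u":49},{"arb":41,"pm":1,"qnf":56,"xms":79}]}
Value at /hk/1/qm: 65

Answer: 65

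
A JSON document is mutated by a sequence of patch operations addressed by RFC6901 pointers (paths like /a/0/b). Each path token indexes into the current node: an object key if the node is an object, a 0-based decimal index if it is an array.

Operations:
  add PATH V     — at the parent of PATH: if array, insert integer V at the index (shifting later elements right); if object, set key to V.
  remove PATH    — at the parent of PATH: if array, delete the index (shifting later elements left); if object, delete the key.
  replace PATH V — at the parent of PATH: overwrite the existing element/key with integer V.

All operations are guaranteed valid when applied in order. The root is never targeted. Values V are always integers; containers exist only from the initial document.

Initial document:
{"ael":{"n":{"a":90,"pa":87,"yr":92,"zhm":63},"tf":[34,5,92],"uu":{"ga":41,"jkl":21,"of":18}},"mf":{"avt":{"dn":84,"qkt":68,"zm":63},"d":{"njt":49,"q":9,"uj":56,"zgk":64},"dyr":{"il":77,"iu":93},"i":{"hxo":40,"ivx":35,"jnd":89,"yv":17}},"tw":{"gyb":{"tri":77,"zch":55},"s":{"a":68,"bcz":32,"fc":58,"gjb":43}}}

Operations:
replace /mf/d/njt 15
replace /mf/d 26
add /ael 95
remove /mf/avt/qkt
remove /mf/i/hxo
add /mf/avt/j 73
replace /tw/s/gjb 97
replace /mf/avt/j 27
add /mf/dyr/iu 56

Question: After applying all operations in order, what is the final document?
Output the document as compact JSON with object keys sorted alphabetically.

Answer: {"ael":95,"mf":{"avt":{"dn":84,"j":27,"zm":63},"d":26,"dyr":{"il":77,"iu":56},"i":{"ivx":35,"jnd":89,"yv":17}},"tw":{"gyb":{"tri":77,"zch":55},"s":{"a":68,"bcz":32,"fc":58,"gjb":97}}}

Derivation:
After op 1 (replace /mf/d/njt 15): {"ael":{"n":{"a":90,"pa":87,"yr":92,"zhm":63},"tf":[34,5,92],"uu":{"ga":41,"jkl":21,"of":18}},"mf":{"avt":{"dn":84,"qkt":68,"zm":63},"d":{"njt":15,"q":9,"uj":56,"zgk":64},"dyr":{"il":77,"iu":93},"i":{"hxo":40,"ivx":35,"jnd":89,"yv":17}},"tw":{"gyb":{"tri":77,"zch":55},"s":{"a":68,"bcz":32,"fc":58,"gjb":43}}}
After op 2 (replace /mf/d 26): {"ael":{"n":{"a":90,"pa":87,"yr":92,"zhm":63},"tf":[34,5,92],"uu":{"ga":41,"jkl":21,"of":18}},"mf":{"avt":{"dn":84,"qkt":68,"zm":63},"d":26,"dyr":{"il":77,"iu":93},"i":{"hxo":40,"ivx":35,"jnd":89,"yv":17}},"tw":{"gyb":{"tri":77,"zch":55},"s":{"a":68,"bcz":32,"fc":58,"gjb":43}}}
After op 3 (add /ael 95): {"ael":95,"mf":{"avt":{"dn":84,"qkt":68,"zm":63},"d":26,"dyr":{"il":77,"iu":93},"i":{"hxo":40,"ivx":35,"jnd":89,"yv":17}},"tw":{"gyb":{"tri":77,"zch":55},"s":{"a":68,"bcz":32,"fc":58,"gjb":43}}}
After op 4 (remove /mf/avt/qkt): {"ael":95,"mf":{"avt":{"dn":84,"zm":63},"d":26,"dyr":{"il":77,"iu":93},"i":{"hxo":40,"ivx":35,"jnd":89,"yv":17}},"tw":{"gyb":{"tri":77,"zch":55},"s":{"a":68,"bcz":32,"fc":58,"gjb":43}}}
After op 5 (remove /mf/i/hxo): {"ael":95,"mf":{"avt":{"dn":84,"zm":63},"d":26,"dyr":{"il":77,"iu":93},"i":{"ivx":35,"jnd":89,"yv":17}},"tw":{"gyb":{"tri":77,"zch":55},"s":{"a":68,"bcz":32,"fc":58,"gjb":43}}}
After op 6 (add /mf/avt/j 73): {"ael":95,"mf":{"avt":{"dn":84,"j":73,"zm":63},"d":26,"dyr":{"il":77,"iu":93},"i":{"ivx":35,"jnd":89,"yv":17}},"tw":{"gyb":{"tri":77,"zch":55},"s":{"a":68,"bcz":32,"fc":58,"gjb":43}}}
After op 7 (replace /tw/s/gjb 97): {"ael":95,"mf":{"avt":{"dn":84,"j":73,"zm":63},"d":26,"dyr":{"il":77,"iu":93},"i":{"ivx":35,"jnd":89,"yv":17}},"tw":{"gyb":{"tri":77,"zch":55},"s":{"a":68,"bcz":32,"fc":58,"gjb":97}}}
After op 8 (replace /mf/avt/j 27): {"ael":95,"mf":{"avt":{"dn":84,"j":27,"zm":63},"d":26,"dyr":{"il":77,"iu":93},"i":{"ivx":35,"jnd":89,"yv":17}},"tw":{"gyb":{"tri":77,"zch":55},"s":{"a":68,"bcz":32,"fc":58,"gjb":97}}}
After op 9 (add /mf/dyr/iu 56): {"ael":95,"mf":{"avt":{"dn":84,"j":27,"zm":63},"d":26,"dyr":{"il":77,"iu":56},"i":{"ivx":35,"jnd":89,"yv":17}},"tw":{"gyb":{"tri":77,"zch":55},"s":{"a":68,"bcz":32,"fc":58,"gjb":97}}}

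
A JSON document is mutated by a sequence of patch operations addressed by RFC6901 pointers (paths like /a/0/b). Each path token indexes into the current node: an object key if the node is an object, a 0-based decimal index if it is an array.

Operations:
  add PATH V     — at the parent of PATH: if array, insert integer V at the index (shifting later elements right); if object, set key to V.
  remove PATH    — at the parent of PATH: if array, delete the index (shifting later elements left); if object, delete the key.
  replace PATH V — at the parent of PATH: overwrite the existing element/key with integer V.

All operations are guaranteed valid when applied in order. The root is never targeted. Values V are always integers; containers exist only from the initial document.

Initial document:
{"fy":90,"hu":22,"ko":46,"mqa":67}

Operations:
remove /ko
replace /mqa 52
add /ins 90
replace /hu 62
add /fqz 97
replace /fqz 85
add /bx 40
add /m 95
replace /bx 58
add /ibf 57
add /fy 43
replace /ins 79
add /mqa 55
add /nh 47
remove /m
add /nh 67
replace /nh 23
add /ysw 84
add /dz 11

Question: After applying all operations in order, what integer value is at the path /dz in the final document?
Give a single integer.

After op 1 (remove /ko): {"fy":90,"hu":22,"mqa":67}
After op 2 (replace /mqa 52): {"fy":90,"hu":22,"mqa":52}
After op 3 (add /ins 90): {"fy":90,"hu":22,"ins":90,"mqa":52}
After op 4 (replace /hu 62): {"fy":90,"hu":62,"ins":90,"mqa":52}
After op 5 (add /fqz 97): {"fqz":97,"fy":90,"hu":62,"ins":90,"mqa":52}
After op 6 (replace /fqz 85): {"fqz":85,"fy":90,"hu":62,"ins":90,"mqa":52}
After op 7 (add /bx 40): {"bx":40,"fqz":85,"fy":90,"hu":62,"ins":90,"mqa":52}
After op 8 (add /m 95): {"bx":40,"fqz":85,"fy":90,"hu":62,"ins":90,"m":95,"mqa":52}
After op 9 (replace /bx 58): {"bx":58,"fqz":85,"fy":90,"hu":62,"ins":90,"m":95,"mqa":52}
After op 10 (add /ibf 57): {"bx":58,"fqz":85,"fy":90,"hu":62,"ibf":57,"ins":90,"m":95,"mqa":52}
After op 11 (add /fy 43): {"bx":58,"fqz":85,"fy":43,"hu":62,"ibf":57,"ins":90,"m":95,"mqa":52}
After op 12 (replace /ins 79): {"bx":58,"fqz":85,"fy":43,"hu":62,"ibf":57,"ins":79,"m":95,"mqa":52}
After op 13 (add /mqa 55): {"bx":58,"fqz":85,"fy":43,"hu":62,"ibf":57,"ins":79,"m":95,"mqa":55}
After op 14 (add /nh 47): {"bx":58,"fqz":85,"fy":43,"hu":62,"ibf":57,"ins":79,"m":95,"mqa":55,"nh":47}
After op 15 (remove /m): {"bx":58,"fqz":85,"fy":43,"hu":62,"ibf":57,"ins":79,"mqa":55,"nh":47}
After op 16 (add /nh 67): {"bx":58,"fqz":85,"fy":43,"hu":62,"ibf":57,"ins":79,"mqa":55,"nh":67}
After op 17 (replace /nh 23): {"bx":58,"fqz":85,"fy":43,"hu":62,"ibf":57,"ins":79,"mqa":55,"nh":23}
After op 18 (add /ysw 84): {"bx":58,"fqz":85,"fy":43,"hu":62,"ibf":57,"ins":79,"mqa":55,"nh":23,"ysw":84}
After op 19 (add /dz 11): {"bx":58,"dz":11,"fqz":85,"fy":43,"hu":62,"ibf":57,"ins":79,"mqa":55,"nh":23,"ysw":84}
Value at /dz: 11

Answer: 11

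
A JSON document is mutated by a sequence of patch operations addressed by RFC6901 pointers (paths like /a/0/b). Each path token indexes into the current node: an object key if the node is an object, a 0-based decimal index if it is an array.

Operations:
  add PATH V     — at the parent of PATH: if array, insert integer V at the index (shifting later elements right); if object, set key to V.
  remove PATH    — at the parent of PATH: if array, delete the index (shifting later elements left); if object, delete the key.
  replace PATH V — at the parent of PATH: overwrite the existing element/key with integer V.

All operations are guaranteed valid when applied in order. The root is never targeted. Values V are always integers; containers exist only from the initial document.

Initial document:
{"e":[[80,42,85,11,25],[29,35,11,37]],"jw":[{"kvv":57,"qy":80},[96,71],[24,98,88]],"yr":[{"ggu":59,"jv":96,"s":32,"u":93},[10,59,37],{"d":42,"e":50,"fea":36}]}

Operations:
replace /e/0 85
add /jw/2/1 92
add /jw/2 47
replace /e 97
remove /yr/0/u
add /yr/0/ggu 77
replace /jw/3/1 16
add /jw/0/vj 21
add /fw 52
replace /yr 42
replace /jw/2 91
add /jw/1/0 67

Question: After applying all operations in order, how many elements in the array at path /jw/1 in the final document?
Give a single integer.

After op 1 (replace /e/0 85): {"e":[85,[29,35,11,37]],"jw":[{"kvv":57,"qy":80},[96,71],[24,98,88]],"yr":[{"ggu":59,"jv":96,"s":32,"u":93},[10,59,37],{"d":42,"e":50,"fea":36}]}
After op 2 (add /jw/2/1 92): {"e":[85,[29,35,11,37]],"jw":[{"kvv":57,"qy":80},[96,71],[24,92,98,88]],"yr":[{"ggu":59,"jv":96,"s":32,"u":93},[10,59,37],{"d":42,"e":50,"fea":36}]}
After op 3 (add /jw/2 47): {"e":[85,[29,35,11,37]],"jw":[{"kvv":57,"qy":80},[96,71],47,[24,92,98,88]],"yr":[{"ggu":59,"jv":96,"s":32,"u":93},[10,59,37],{"d":42,"e":50,"fea":36}]}
After op 4 (replace /e 97): {"e":97,"jw":[{"kvv":57,"qy":80},[96,71],47,[24,92,98,88]],"yr":[{"ggu":59,"jv":96,"s":32,"u":93},[10,59,37],{"d":42,"e":50,"fea":36}]}
After op 5 (remove /yr/0/u): {"e":97,"jw":[{"kvv":57,"qy":80},[96,71],47,[24,92,98,88]],"yr":[{"ggu":59,"jv":96,"s":32},[10,59,37],{"d":42,"e":50,"fea":36}]}
After op 6 (add /yr/0/ggu 77): {"e":97,"jw":[{"kvv":57,"qy":80},[96,71],47,[24,92,98,88]],"yr":[{"ggu":77,"jv":96,"s":32},[10,59,37],{"d":42,"e":50,"fea":36}]}
After op 7 (replace /jw/3/1 16): {"e":97,"jw":[{"kvv":57,"qy":80},[96,71],47,[24,16,98,88]],"yr":[{"ggu":77,"jv":96,"s":32},[10,59,37],{"d":42,"e":50,"fea":36}]}
After op 8 (add /jw/0/vj 21): {"e":97,"jw":[{"kvv":57,"qy":80,"vj":21},[96,71],47,[24,16,98,88]],"yr":[{"ggu":77,"jv":96,"s":32},[10,59,37],{"d":42,"e":50,"fea":36}]}
After op 9 (add /fw 52): {"e":97,"fw":52,"jw":[{"kvv":57,"qy":80,"vj":21},[96,71],47,[24,16,98,88]],"yr":[{"ggu":77,"jv":96,"s":32},[10,59,37],{"d":42,"e":50,"fea":36}]}
After op 10 (replace /yr 42): {"e":97,"fw":52,"jw":[{"kvv":57,"qy":80,"vj":21},[96,71],47,[24,16,98,88]],"yr":42}
After op 11 (replace /jw/2 91): {"e":97,"fw":52,"jw":[{"kvv":57,"qy":80,"vj":21},[96,71],91,[24,16,98,88]],"yr":42}
After op 12 (add /jw/1/0 67): {"e":97,"fw":52,"jw":[{"kvv":57,"qy":80,"vj":21},[67,96,71],91,[24,16,98,88]],"yr":42}
Size at path /jw/1: 3

Answer: 3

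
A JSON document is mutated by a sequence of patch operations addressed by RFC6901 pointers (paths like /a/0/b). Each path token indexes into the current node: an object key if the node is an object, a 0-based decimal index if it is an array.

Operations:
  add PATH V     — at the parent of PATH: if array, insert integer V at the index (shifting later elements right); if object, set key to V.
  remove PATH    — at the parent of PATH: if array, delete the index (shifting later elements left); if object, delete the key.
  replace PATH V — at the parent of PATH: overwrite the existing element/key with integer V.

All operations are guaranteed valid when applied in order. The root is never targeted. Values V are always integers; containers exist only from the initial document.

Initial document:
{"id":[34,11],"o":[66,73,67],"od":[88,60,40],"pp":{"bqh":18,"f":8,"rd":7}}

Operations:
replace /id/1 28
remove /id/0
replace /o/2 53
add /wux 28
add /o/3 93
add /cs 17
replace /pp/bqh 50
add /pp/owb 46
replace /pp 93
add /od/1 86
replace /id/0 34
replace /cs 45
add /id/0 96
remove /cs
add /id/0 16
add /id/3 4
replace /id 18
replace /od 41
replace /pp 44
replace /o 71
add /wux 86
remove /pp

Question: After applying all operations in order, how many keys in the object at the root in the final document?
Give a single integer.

Answer: 4

Derivation:
After op 1 (replace /id/1 28): {"id":[34,28],"o":[66,73,67],"od":[88,60,40],"pp":{"bqh":18,"f":8,"rd":7}}
After op 2 (remove /id/0): {"id":[28],"o":[66,73,67],"od":[88,60,40],"pp":{"bqh":18,"f":8,"rd":7}}
After op 3 (replace /o/2 53): {"id":[28],"o":[66,73,53],"od":[88,60,40],"pp":{"bqh":18,"f":8,"rd":7}}
After op 4 (add /wux 28): {"id":[28],"o":[66,73,53],"od":[88,60,40],"pp":{"bqh":18,"f":8,"rd":7},"wux":28}
After op 5 (add /o/3 93): {"id":[28],"o":[66,73,53,93],"od":[88,60,40],"pp":{"bqh":18,"f":8,"rd":7},"wux":28}
After op 6 (add /cs 17): {"cs":17,"id":[28],"o":[66,73,53,93],"od":[88,60,40],"pp":{"bqh":18,"f":8,"rd":7},"wux":28}
After op 7 (replace /pp/bqh 50): {"cs":17,"id":[28],"o":[66,73,53,93],"od":[88,60,40],"pp":{"bqh":50,"f":8,"rd":7},"wux":28}
After op 8 (add /pp/owb 46): {"cs":17,"id":[28],"o":[66,73,53,93],"od":[88,60,40],"pp":{"bqh":50,"f":8,"owb":46,"rd":7},"wux":28}
After op 9 (replace /pp 93): {"cs":17,"id":[28],"o":[66,73,53,93],"od":[88,60,40],"pp":93,"wux":28}
After op 10 (add /od/1 86): {"cs":17,"id":[28],"o":[66,73,53,93],"od":[88,86,60,40],"pp":93,"wux":28}
After op 11 (replace /id/0 34): {"cs":17,"id":[34],"o":[66,73,53,93],"od":[88,86,60,40],"pp":93,"wux":28}
After op 12 (replace /cs 45): {"cs":45,"id":[34],"o":[66,73,53,93],"od":[88,86,60,40],"pp":93,"wux":28}
After op 13 (add /id/0 96): {"cs":45,"id":[96,34],"o":[66,73,53,93],"od":[88,86,60,40],"pp":93,"wux":28}
After op 14 (remove /cs): {"id":[96,34],"o":[66,73,53,93],"od":[88,86,60,40],"pp":93,"wux":28}
After op 15 (add /id/0 16): {"id":[16,96,34],"o":[66,73,53,93],"od":[88,86,60,40],"pp":93,"wux":28}
After op 16 (add /id/3 4): {"id":[16,96,34,4],"o":[66,73,53,93],"od":[88,86,60,40],"pp":93,"wux":28}
After op 17 (replace /id 18): {"id":18,"o":[66,73,53,93],"od":[88,86,60,40],"pp":93,"wux":28}
After op 18 (replace /od 41): {"id":18,"o":[66,73,53,93],"od":41,"pp":93,"wux":28}
After op 19 (replace /pp 44): {"id":18,"o":[66,73,53,93],"od":41,"pp":44,"wux":28}
After op 20 (replace /o 71): {"id":18,"o":71,"od":41,"pp":44,"wux":28}
After op 21 (add /wux 86): {"id":18,"o":71,"od":41,"pp":44,"wux":86}
After op 22 (remove /pp): {"id":18,"o":71,"od":41,"wux":86}
Size at the root: 4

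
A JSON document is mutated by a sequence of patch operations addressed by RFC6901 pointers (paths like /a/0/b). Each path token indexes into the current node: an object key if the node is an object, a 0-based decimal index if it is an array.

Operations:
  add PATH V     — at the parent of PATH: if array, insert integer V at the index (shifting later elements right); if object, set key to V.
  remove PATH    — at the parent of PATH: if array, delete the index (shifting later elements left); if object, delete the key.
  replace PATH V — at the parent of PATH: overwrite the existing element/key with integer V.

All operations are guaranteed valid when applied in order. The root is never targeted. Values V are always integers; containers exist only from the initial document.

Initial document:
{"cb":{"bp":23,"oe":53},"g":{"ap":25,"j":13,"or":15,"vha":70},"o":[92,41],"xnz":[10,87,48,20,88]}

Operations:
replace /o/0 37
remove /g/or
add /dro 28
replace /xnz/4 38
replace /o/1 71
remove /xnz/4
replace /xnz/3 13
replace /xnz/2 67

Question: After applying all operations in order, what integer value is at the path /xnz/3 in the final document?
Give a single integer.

After op 1 (replace /o/0 37): {"cb":{"bp":23,"oe":53},"g":{"ap":25,"j":13,"or":15,"vha":70},"o":[37,41],"xnz":[10,87,48,20,88]}
After op 2 (remove /g/or): {"cb":{"bp":23,"oe":53},"g":{"ap":25,"j":13,"vha":70},"o":[37,41],"xnz":[10,87,48,20,88]}
After op 3 (add /dro 28): {"cb":{"bp":23,"oe":53},"dro":28,"g":{"ap":25,"j":13,"vha":70},"o":[37,41],"xnz":[10,87,48,20,88]}
After op 4 (replace /xnz/4 38): {"cb":{"bp":23,"oe":53},"dro":28,"g":{"ap":25,"j":13,"vha":70},"o":[37,41],"xnz":[10,87,48,20,38]}
After op 5 (replace /o/1 71): {"cb":{"bp":23,"oe":53},"dro":28,"g":{"ap":25,"j":13,"vha":70},"o":[37,71],"xnz":[10,87,48,20,38]}
After op 6 (remove /xnz/4): {"cb":{"bp":23,"oe":53},"dro":28,"g":{"ap":25,"j":13,"vha":70},"o":[37,71],"xnz":[10,87,48,20]}
After op 7 (replace /xnz/3 13): {"cb":{"bp":23,"oe":53},"dro":28,"g":{"ap":25,"j":13,"vha":70},"o":[37,71],"xnz":[10,87,48,13]}
After op 8 (replace /xnz/2 67): {"cb":{"bp":23,"oe":53},"dro":28,"g":{"ap":25,"j":13,"vha":70},"o":[37,71],"xnz":[10,87,67,13]}
Value at /xnz/3: 13

Answer: 13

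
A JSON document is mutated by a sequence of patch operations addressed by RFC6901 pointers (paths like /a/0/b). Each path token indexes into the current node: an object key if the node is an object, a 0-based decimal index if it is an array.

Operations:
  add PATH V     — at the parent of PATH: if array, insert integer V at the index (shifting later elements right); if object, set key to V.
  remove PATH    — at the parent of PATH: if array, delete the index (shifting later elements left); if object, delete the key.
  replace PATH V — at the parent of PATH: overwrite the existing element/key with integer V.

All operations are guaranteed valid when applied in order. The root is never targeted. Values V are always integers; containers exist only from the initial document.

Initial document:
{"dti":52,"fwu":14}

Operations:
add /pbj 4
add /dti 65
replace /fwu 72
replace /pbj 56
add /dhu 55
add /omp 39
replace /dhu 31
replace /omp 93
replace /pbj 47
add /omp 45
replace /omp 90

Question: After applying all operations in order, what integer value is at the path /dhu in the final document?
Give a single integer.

After op 1 (add /pbj 4): {"dti":52,"fwu":14,"pbj":4}
After op 2 (add /dti 65): {"dti":65,"fwu":14,"pbj":4}
After op 3 (replace /fwu 72): {"dti":65,"fwu":72,"pbj":4}
After op 4 (replace /pbj 56): {"dti":65,"fwu":72,"pbj":56}
After op 5 (add /dhu 55): {"dhu":55,"dti":65,"fwu":72,"pbj":56}
After op 6 (add /omp 39): {"dhu":55,"dti":65,"fwu":72,"omp":39,"pbj":56}
After op 7 (replace /dhu 31): {"dhu":31,"dti":65,"fwu":72,"omp":39,"pbj":56}
After op 8 (replace /omp 93): {"dhu":31,"dti":65,"fwu":72,"omp":93,"pbj":56}
After op 9 (replace /pbj 47): {"dhu":31,"dti":65,"fwu":72,"omp":93,"pbj":47}
After op 10 (add /omp 45): {"dhu":31,"dti":65,"fwu":72,"omp":45,"pbj":47}
After op 11 (replace /omp 90): {"dhu":31,"dti":65,"fwu":72,"omp":90,"pbj":47}
Value at /dhu: 31

Answer: 31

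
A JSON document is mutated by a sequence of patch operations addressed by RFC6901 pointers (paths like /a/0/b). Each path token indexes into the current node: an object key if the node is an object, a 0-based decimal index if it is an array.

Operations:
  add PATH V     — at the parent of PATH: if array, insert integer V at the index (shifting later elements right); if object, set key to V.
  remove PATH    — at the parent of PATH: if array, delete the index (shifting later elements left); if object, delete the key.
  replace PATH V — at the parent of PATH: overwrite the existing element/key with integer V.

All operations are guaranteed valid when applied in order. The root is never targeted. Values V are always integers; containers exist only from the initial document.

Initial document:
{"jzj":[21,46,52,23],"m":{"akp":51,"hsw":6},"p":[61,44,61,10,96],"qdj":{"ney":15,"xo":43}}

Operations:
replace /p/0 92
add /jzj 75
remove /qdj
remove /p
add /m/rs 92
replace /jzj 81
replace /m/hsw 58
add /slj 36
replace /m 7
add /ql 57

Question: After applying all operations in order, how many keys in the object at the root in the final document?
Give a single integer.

Answer: 4

Derivation:
After op 1 (replace /p/0 92): {"jzj":[21,46,52,23],"m":{"akp":51,"hsw":6},"p":[92,44,61,10,96],"qdj":{"ney":15,"xo":43}}
After op 2 (add /jzj 75): {"jzj":75,"m":{"akp":51,"hsw":6},"p":[92,44,61,10,96],"qdj":{"ney":15,"xo":43}}
After op 3 (remove /qdj): {"jzj":75,"m":{"akp":51,"hsw":6},"p":[92,44,61,10,96]}
After op 4 (remove /p): {"jzj":75,"m":{"akp":51,"hsw":6}}
After op 5 (add /m/rs 92): {"jzj":75,"m":{"akp":51,"hsw":6,"rs":92}}
After op 6 (replace /jzj 81): {"jzj":81,"m":{"akp":51,"hsw":6,"rs":92}}
After op 7 (replace /m/hsw 58): {"jzj":81,"m":{"akp":51,"hsw":58,"rs":92}}
After op 8 (add /slj 36): {"jzj":81,"m":{"akp":51,"hsw":58,"rs":92},"slj":36}
After op 9 (replace /m 7): {"jzj":81,"m":7,"slj":36}
After op 10 (add /ql 57): {"jzj":81,"m":7,"ql":57,"slj":36}
Size at the root: 4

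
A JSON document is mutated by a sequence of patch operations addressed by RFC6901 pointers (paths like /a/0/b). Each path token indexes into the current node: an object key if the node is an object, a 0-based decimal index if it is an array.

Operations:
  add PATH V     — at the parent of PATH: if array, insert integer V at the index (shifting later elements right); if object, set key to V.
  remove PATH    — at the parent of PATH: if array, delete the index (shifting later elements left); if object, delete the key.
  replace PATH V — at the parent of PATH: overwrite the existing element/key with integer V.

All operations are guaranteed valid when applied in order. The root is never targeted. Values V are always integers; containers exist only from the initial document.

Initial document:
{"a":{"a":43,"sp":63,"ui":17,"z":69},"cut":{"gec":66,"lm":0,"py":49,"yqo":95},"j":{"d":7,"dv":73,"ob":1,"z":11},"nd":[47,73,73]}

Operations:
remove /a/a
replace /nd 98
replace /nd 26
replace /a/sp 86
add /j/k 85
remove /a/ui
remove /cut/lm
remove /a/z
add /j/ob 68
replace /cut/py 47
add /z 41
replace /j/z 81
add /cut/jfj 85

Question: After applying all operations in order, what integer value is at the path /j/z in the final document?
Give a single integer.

Answer: 81

Derivation:
After op 1 (remove /a/a): {"a":{"sp":63,"ui":17,"z":69},"cut":{"gec":66,"lm":0,"py":49,"yqo":95},"j":{"d":7,"dv":73,"ob":1,"z":11},"nd":[47,73,73]}
After op 2 (replace /nd 98): {"a":{"sp":63,"ui":17,"z":69},"cut":{"gec":66,"lm":0,"py":49,"yqo":95},"j":{"d":7,"dv":73,"ob":1,"z":11},"nd":98}
After op 3 (replace /nd 26): {"a":{"sp":63,"ui":17,"z":69},"cut":{"gec":66,"lm":0,"py":49,"yqo":95},"j":{"d":7,"dv":73,"ob":1,"z":11},"nd":26}
After op 4 (replace /a/sp 86): {"a":{"sp":86,"ui":17,"z":69},"cut":{"gec":66,"lm":0,"py":49,"yqo":95},"j":{"d":7,"dv":73,"ob":1,"z":11},"nd":26}
After op 5 (add /j/k 85): {"a":{"sp":86,"ui":17,"z":69},"cut":{"gec":66,"lm":0,"py":49,"yqo":95},"j":{"d":7,"dv":73,"k":85,"ob":1,"z":11},"nd":26}
After op 6 (remove /a/ui): {"a":{"sp":86,"z":69},"cut":{"gec":66,"lm":0,"py":49,"yqo":95},"j":{"d":7,"dv":73,"k":85,"ob":1,"z":11},"nd":26}
After op 7 (remove /cut/lm): {"a":{"sp":86,"z":69},"cut":{"gec":66,"py":49,"yqo":95},"j":{"d":7,"dv":73,"k":85,"ob":1,"z":11},"nd":26}
After op 8 (remove /a/z): {"a":{"sp":86},"cut":{"gec":66,"py":49,"yqo":95},"j":{"d":7,"dv":73,"k":85,"ob":1,"z":11},"nd":26}
After op 9 (add /j/ob 68): {"a":{"sp":86},"cut":{"gec":66,"py":49,"yqo":95},"j":{"d":7,"dv":73,"k":85,"ob":68,"z":11},"nd":26}
After op 10 (replace /cut/py 47): {"a":{"sp":86},"cut":{"gec":66,"py":47,"yqo":95},"j":{"d":7,"dv":73,"k":85,"ob":68,"z":11},"nd":26}
After op 11 (add /z 41): {"a":{"sp":86},"cut":{"gec":66,"py":47,"yqo":95},"j":{"d":7,"dv":73,"k":85,"ob":68,"z":11},"nd":26,"z":41}
After op 12 (replace /j/z 81): {"a":{"sp":86},"cut":{"gec":66,"py":47,"yqo":95},"j":{"d":7,"dv":73,"k":85,"ob":68,"z":81},"nd":26,"z":41}
After op 13 (add /cut/jfj 85): {"a":{"sp":86},"cut":{"gec":66,"jfj":85,"py":47,"yqo":95},"j":{"d":7,"dv":73,"k":85,"ob":68,"z":81},"nd":26,"z":41}
Value at /j/z: 81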